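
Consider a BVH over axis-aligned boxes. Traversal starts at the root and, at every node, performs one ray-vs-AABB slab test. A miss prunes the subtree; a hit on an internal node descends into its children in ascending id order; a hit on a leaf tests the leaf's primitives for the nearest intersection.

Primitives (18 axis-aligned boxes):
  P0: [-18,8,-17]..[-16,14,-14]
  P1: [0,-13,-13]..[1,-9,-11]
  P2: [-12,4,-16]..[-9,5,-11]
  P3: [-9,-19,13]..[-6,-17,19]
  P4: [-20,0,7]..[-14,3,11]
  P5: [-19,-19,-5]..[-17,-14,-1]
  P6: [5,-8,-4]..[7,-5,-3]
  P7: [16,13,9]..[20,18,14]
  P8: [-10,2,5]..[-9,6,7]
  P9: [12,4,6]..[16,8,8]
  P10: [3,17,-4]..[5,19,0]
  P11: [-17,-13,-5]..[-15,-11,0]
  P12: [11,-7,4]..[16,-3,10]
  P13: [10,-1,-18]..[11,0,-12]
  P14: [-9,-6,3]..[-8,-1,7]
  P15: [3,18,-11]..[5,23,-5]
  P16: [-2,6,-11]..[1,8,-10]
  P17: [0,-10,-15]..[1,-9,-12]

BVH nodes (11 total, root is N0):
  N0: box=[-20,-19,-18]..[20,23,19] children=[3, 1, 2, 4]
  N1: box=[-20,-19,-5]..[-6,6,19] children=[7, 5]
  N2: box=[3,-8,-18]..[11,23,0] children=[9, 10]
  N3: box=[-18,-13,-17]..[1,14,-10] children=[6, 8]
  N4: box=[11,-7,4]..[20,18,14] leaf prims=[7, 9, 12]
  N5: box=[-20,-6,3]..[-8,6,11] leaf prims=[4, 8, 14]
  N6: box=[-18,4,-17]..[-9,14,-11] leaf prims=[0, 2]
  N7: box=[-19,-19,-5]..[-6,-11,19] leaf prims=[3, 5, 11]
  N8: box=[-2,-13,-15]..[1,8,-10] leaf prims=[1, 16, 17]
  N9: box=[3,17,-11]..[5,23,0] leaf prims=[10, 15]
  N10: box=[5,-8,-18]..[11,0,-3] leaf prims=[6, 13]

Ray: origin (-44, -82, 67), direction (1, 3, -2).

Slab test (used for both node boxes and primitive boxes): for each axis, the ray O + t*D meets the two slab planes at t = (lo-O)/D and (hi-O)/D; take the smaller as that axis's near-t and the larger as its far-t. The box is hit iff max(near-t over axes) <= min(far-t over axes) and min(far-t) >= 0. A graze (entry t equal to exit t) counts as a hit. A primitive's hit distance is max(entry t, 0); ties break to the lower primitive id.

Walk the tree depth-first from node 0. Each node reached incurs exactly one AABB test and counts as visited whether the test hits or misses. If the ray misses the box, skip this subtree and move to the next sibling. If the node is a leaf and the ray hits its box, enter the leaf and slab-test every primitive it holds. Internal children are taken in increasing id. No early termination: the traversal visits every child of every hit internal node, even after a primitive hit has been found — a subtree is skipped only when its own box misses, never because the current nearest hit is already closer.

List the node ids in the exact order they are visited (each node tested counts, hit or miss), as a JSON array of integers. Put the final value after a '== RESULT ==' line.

Traverse from the root:
N0 x:[24,64] y:[21,35] z:[24,85/2] -> hit [24,35], descend [1, 2, 3, 4]
  N1 x:[24,38] y:[21,88/3] z:[24,36] -> hit [24,88/3], descend [5, 7]
    N5 x:[24,36] y:[76/3,88/3] z:[28,32] -> hit [28,88/3] leaf, test {P4@t=28, P8(miss), P14(miss)}
    N7 x:[25,38] y:[21,71/3] z:[24,36] -> miss, prune
  N2 x:[47,55] y:[74/3,35] z:[67/2,85/2] -> miss, prune
  N3 x:[26,45] y:[23,32] z:[77/2,42] -> miss, prune
  N4 x:[55,64] y:[25,100/3] z:[53/2,63/2] -> miss, prune

7 AABB tests over nodes [0, 1, 5, 7, 2, 3, 4]; 1 leaf entered; closest P4.

== RESULT ==
[0, 1, 5, 7, 2, 3, 4]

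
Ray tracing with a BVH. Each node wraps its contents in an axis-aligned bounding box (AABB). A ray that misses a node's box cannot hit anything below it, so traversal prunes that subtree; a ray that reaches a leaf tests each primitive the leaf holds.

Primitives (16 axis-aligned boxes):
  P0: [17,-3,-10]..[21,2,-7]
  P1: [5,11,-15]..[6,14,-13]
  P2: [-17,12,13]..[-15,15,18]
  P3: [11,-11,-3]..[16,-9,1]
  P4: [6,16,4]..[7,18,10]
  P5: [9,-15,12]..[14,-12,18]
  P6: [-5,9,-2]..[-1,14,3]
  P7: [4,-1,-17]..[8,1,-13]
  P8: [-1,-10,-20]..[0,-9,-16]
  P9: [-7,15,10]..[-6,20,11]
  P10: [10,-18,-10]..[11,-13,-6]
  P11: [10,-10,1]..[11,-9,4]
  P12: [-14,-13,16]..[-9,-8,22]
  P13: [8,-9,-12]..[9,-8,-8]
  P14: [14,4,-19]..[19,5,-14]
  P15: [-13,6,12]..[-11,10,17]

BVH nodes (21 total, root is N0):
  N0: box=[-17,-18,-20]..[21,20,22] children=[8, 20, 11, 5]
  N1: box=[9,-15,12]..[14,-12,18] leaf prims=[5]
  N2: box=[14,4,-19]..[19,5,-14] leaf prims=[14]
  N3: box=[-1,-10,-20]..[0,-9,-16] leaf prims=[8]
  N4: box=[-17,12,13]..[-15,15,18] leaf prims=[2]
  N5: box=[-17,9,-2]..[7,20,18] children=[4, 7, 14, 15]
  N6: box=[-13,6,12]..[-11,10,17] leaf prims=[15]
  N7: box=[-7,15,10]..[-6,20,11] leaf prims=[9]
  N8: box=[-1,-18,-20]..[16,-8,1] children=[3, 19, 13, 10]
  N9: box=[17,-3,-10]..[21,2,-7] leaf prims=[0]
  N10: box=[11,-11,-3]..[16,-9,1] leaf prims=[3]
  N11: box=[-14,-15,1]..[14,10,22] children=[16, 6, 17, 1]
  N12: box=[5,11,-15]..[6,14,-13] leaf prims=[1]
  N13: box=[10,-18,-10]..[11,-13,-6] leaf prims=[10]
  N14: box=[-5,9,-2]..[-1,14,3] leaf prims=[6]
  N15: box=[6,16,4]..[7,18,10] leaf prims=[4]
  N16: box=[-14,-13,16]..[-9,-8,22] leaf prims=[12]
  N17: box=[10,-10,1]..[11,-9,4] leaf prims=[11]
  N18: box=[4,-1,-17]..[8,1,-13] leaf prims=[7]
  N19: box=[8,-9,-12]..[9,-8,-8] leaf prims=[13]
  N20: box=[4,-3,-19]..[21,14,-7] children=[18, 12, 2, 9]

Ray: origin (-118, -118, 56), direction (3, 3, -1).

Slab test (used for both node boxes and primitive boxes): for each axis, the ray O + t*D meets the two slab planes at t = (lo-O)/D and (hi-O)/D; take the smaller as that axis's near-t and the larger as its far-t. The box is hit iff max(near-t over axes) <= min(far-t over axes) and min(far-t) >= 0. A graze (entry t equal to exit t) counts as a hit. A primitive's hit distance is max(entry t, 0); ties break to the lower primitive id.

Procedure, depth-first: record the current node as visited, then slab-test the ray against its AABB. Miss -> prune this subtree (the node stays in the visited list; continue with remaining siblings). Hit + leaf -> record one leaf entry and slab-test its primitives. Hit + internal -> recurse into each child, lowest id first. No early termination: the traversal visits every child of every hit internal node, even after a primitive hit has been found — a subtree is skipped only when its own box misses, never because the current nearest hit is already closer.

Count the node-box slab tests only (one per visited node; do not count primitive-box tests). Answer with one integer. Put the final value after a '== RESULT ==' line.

Walk:
N0 x:[101/3,139/3] y:[100/3,46] z:[34,76] -> hit [34,46], descend [5, 8, 11, 20]
  N5 x:[101/3,125/3] y:[127/3,46] z:[38,58] -> miss, prune
  N8 x:[39,134/3] y:[100/3,110/3] z:[55,76] -> miss, prune
  N11 x:[104/3,44] y:[103/3,128/3] z:[34,55] -> hit [104/3,128/3], descend [1, 6, 16, 17]
    N1 x:[127/3,44] y:[103/3,106/3] z:[38,44] -> miss, prune
    N6 x:[35,107/3] y:[124/3,128/3] z:[39,44] -> miss, prune
    N16 x:[104/3,109/3] y:[35,110/3] z:[34,40] -> hit [35,109/3] leaf, test {P12@t=35}
    N17 x:[128/3,43] y:[36,109/3] z:[52,55] -> miss, prune
  N20 x:[122/3,139/3] y:[115/3,44] z:[63,75] -> miss, prune

9 AABB tests over nodes [0, 5, 8, 11, 1, 6, 16, 17, 20]; 1 leaf entered; closest P12.

== RESULT ==
9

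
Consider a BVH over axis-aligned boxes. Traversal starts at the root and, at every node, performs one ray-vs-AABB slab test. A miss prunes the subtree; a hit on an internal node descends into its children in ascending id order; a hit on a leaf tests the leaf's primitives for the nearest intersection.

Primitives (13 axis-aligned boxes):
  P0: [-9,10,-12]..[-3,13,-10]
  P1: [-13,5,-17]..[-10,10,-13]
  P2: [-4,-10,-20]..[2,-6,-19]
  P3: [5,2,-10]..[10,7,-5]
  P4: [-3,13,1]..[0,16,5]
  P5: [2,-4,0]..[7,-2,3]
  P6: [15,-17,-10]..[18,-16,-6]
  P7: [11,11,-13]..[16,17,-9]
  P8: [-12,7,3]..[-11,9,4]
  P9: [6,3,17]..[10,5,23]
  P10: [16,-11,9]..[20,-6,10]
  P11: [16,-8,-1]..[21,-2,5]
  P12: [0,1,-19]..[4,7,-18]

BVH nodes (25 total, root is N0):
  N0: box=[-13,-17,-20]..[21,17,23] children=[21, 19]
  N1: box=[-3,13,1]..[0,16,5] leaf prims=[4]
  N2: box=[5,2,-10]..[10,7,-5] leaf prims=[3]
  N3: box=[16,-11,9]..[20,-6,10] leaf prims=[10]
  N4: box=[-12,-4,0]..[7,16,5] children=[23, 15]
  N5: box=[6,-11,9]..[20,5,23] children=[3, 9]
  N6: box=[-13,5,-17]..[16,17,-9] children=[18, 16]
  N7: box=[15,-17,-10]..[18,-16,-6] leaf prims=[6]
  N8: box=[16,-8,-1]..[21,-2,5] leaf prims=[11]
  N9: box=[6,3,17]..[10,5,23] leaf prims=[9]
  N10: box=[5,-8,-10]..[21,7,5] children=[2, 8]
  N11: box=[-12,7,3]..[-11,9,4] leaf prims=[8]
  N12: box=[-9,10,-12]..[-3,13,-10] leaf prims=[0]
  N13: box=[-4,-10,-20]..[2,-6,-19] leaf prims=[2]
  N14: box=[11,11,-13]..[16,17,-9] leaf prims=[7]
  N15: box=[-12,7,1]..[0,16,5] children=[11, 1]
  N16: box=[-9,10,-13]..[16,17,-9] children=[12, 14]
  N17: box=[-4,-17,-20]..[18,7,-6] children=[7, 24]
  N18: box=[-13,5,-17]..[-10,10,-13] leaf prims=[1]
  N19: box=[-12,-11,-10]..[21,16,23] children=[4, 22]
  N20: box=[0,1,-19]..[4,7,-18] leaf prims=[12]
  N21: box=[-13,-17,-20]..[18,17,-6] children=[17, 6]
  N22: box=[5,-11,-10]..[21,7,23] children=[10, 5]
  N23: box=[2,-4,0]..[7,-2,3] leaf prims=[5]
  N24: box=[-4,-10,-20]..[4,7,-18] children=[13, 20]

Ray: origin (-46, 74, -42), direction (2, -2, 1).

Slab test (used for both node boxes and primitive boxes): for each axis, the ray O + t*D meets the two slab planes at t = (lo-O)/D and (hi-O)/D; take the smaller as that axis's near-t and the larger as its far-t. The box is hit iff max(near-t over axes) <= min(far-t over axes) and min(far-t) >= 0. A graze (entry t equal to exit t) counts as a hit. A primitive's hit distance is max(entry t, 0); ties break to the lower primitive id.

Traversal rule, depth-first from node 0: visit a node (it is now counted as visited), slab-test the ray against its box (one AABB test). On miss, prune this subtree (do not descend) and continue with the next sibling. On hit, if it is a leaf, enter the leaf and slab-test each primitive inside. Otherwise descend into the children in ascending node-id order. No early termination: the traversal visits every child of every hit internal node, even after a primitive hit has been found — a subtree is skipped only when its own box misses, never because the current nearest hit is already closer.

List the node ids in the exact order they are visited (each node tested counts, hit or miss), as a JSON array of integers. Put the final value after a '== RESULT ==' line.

Traverse from the root:
N0 x:[33/2,67/2] y:[57/2,91/2] z:[22,65] -> hit [57/2,67/2], descend [19, 21]
  N19 x:[17,67/2] y:[29,85/2] z:[32,65] -> hit [32,67/2], descend [4, 22]
    N4 x:[17,53/2] y:[29,39] z:[42,47] -> miss, prune
    N22 x:[51/2,67/2] y:[67/2,85/2] z:[32,65] -> hit [67/2,67/2], descend [5, 10]
      N5 x:[26,33] y:[69/2,85/2] z:[51,65] -> miss, prune
      N10 x:[51/2,67/2] y:[67/2,41] z:[32,47] -> hit [67/2,67/2], descend [2, 8]
        N2 x:[51/2,28] y:[67/2,36] z:[32,37] -> miss, prune
        N8 x:[31,67/2] y:[38,41] z:[41,47] -> miss, prune
  N21 x:[33/2,32] y:[57/2,91/2] z:[22,36] -> hit [57/2,32], descend [6, 17]
    N6 x:[33/2,31] y:[57/2,69/2] z:[25,33] -> hit [57/2,31], descend [16, 18]
      N16 x:[37/2,31] y:[57/2,32] z:[29,33] -> hit [29,31], descend [12, 14]
        N12 x:[37/2,43/2] y:[61/2,32] z:[30,32] -> miss, prune
        N14 x:[57/2,31] y:[57/2,63/2] z:[29,33] -> hit [29,31] leaf, test {P7@t=29}
      N18 x:[33/2,18] y:[32,69/2] z:[25,29] -> miss, prune
    N17 x:[21,32] y:[67/2,91/2] z:[22,36] -> miss, prune

Summary -> nodes [0, 19, 4, 22, 5, 10, 2, 8, 21, 6, 16, 12, 14, 18, 17]; box-tests=15; leaf-entries=1; first=P7

== RESULT ==
[0, 19, 4, 22, 5, 10, 2, 8, 21, 6, 16, 12, 14, 18, 17]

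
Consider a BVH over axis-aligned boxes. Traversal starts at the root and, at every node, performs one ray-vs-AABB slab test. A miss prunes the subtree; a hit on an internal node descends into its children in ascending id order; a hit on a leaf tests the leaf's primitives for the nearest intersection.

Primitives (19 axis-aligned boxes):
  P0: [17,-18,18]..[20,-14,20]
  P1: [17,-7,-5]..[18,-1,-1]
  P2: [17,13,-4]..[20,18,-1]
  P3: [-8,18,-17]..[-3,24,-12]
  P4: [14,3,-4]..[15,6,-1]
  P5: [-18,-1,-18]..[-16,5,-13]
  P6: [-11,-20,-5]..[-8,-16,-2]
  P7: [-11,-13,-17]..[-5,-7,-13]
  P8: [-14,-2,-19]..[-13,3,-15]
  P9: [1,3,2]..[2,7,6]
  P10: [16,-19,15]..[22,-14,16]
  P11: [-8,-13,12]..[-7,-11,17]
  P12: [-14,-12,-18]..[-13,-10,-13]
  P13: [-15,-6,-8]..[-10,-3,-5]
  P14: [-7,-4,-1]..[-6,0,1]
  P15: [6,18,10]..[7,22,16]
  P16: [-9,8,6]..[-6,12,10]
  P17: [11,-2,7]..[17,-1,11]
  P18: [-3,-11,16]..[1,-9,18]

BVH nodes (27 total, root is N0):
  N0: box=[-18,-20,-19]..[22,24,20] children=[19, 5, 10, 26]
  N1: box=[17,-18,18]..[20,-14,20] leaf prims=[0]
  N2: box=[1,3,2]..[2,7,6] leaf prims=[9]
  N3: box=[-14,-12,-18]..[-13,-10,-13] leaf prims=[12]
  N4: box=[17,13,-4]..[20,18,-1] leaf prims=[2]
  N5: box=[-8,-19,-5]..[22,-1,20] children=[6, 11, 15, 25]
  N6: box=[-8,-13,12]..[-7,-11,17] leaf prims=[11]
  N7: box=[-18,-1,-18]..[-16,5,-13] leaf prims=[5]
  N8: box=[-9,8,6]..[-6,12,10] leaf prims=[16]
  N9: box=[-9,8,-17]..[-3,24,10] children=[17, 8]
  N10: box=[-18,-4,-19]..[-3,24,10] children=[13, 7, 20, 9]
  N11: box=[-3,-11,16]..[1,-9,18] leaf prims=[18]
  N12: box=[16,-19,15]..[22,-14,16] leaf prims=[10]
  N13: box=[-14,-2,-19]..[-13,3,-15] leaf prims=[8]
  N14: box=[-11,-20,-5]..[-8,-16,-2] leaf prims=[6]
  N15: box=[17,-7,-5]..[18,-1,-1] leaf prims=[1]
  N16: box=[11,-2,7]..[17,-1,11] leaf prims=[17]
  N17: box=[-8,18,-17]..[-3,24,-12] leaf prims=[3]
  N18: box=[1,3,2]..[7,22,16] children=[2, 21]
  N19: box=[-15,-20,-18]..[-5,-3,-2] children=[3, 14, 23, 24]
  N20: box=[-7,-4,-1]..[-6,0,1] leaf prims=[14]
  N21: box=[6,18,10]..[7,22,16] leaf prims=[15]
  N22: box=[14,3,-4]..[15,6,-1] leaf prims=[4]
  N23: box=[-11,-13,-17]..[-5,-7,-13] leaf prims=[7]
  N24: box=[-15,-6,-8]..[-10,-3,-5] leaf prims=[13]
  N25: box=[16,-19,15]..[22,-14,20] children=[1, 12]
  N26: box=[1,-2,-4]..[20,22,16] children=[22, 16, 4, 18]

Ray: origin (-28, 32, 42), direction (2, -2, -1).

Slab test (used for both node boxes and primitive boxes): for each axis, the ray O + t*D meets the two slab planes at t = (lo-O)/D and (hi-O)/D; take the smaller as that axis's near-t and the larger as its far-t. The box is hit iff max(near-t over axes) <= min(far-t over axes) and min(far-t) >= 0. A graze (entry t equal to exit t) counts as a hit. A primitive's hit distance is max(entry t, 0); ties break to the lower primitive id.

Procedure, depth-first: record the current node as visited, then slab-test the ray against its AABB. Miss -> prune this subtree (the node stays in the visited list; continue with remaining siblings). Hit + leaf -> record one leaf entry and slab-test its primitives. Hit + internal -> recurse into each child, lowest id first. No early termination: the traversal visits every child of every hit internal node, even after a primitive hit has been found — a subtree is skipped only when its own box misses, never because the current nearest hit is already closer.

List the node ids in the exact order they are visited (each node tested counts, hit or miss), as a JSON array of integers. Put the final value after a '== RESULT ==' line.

Walk:
N0 x:[5,25] y:[4,26] z:[22,61] -> hit [22,25], descend [5, 10, 19, 26]
  N5 x:[10,25] y:[33/2,51/2] z:[22,47] -> hit [22,25], descend [6, 11, 15, 25]
    N6 x:[10,21/2] y:[43/2,45/2] z:[25,30] -> miss, prune
    N11 x:[25/2,29/2] y:[41/2,43/2] z:[24,26] -> miss, prune
    N15 x:[45/2,23] y:[33/2,39/2] z:[43,47] -> miss, prune
    N25 x:[22,25] y:[23,51/2] z:[22,27] -> hit [23,25], descend [1, 12]
      N1 x:[45/2,24] y:[23,25] z:[22,24] -> hit [23,24] leaf, test {P0@t=23}
      N12 x:[22,25] y:[23,51/2] z:[26,27] -> miss, prune
  N10 x:[5,25/2] y:[4,18] z:[32,61] -> miss, prune
  N19 x:[13/2,23/2] y:[35/2,26] z:[44,60] -> miss, prune
  N26 x:[29/2,24] y:[5,17] z:[26,46] -> miss, prune

Summary -> nodes [0, 5, 6, 11, 15, 25, 1, 12, 10, 19, 26]; box-tests=11; leaf-entries=1; first=P0

== RESULT ==
[0, 5, 6, 11, 15, 25, 1, 12, 10, 19, 26]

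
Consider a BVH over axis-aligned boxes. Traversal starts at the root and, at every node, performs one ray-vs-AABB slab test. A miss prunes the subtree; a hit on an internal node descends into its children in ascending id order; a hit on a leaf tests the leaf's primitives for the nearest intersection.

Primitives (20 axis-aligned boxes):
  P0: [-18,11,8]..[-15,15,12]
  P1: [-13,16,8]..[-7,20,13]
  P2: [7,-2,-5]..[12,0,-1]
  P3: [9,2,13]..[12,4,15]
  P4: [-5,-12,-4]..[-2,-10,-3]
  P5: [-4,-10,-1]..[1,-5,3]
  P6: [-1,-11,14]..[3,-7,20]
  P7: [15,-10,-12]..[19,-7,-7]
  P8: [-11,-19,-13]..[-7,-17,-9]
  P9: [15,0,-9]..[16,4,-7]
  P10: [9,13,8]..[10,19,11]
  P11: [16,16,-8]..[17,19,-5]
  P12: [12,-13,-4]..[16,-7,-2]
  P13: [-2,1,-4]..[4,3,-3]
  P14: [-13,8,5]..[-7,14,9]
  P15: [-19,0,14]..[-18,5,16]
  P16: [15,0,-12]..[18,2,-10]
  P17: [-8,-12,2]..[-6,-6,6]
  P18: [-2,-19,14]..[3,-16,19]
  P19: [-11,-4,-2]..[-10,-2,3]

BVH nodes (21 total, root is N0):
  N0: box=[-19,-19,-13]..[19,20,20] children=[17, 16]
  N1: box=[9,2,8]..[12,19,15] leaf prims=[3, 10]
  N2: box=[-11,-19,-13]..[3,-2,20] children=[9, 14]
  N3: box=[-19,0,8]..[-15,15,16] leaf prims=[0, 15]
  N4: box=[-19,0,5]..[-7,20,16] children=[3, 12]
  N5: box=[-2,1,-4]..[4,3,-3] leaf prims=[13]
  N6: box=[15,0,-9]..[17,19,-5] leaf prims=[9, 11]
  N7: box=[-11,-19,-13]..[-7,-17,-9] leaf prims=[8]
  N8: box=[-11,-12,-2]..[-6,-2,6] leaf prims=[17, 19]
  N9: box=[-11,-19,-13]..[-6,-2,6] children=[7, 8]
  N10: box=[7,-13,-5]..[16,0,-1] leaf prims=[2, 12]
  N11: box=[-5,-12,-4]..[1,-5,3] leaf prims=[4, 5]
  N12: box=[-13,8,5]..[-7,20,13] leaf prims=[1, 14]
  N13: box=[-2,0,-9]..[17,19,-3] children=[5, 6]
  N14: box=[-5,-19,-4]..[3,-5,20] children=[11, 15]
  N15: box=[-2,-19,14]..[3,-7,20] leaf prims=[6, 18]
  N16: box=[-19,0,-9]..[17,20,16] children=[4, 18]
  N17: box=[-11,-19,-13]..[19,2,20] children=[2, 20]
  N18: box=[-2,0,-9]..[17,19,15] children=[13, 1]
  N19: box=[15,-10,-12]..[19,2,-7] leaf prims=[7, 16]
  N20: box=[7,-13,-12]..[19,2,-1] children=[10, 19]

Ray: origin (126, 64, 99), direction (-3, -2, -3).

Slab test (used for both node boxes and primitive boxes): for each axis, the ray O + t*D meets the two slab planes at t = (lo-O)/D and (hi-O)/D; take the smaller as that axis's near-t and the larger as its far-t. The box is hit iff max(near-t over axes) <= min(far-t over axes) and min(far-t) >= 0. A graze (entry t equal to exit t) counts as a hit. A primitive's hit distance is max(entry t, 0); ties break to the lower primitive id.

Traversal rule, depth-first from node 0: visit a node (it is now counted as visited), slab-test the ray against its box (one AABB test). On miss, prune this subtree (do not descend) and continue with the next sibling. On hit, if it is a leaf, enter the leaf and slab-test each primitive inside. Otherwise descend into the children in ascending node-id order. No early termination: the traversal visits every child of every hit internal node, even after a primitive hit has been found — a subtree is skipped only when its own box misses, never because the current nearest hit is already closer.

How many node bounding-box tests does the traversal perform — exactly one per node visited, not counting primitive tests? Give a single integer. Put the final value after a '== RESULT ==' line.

Traverse from the root:
N0 x:[107/3,145/3] y:[22,83/2] z:[79/3,112/3] -> hit [107/3,112/3], descend [16, 17]
  N16 x:[109/3,145/3] y:[22,32] z:[83/3,36] -> miss, prune
  N17 x:[107/3,137/3] y:[31,83/2] z:[79/3,112/3] -> hit [107/3,112/3], descend [2, 20]
    N2 x:[41,137/3] y:[33,83/2] z:[79/3,112/3] -> miss, prune
    N20 x:[107/3,119/3] y:[31,77/2] z:[100/3,37] -> hit [107/3,37], descend [10, 19]
      N10 x:[110/3,119/3] y:[32,77/2] z:[100/3,104/3] -> miss, prune
      N19 x:[107/3,37] y:[31,37] z:[106/3,37] -> hit [107/3,37] leaf, test {P7@t=107/3, P16(miss)}

7 AABB tests over nodes [0, 16, 17, 2, 20, 10, 19]; 1 leaf entered; closest P7.

== RESULT ==
7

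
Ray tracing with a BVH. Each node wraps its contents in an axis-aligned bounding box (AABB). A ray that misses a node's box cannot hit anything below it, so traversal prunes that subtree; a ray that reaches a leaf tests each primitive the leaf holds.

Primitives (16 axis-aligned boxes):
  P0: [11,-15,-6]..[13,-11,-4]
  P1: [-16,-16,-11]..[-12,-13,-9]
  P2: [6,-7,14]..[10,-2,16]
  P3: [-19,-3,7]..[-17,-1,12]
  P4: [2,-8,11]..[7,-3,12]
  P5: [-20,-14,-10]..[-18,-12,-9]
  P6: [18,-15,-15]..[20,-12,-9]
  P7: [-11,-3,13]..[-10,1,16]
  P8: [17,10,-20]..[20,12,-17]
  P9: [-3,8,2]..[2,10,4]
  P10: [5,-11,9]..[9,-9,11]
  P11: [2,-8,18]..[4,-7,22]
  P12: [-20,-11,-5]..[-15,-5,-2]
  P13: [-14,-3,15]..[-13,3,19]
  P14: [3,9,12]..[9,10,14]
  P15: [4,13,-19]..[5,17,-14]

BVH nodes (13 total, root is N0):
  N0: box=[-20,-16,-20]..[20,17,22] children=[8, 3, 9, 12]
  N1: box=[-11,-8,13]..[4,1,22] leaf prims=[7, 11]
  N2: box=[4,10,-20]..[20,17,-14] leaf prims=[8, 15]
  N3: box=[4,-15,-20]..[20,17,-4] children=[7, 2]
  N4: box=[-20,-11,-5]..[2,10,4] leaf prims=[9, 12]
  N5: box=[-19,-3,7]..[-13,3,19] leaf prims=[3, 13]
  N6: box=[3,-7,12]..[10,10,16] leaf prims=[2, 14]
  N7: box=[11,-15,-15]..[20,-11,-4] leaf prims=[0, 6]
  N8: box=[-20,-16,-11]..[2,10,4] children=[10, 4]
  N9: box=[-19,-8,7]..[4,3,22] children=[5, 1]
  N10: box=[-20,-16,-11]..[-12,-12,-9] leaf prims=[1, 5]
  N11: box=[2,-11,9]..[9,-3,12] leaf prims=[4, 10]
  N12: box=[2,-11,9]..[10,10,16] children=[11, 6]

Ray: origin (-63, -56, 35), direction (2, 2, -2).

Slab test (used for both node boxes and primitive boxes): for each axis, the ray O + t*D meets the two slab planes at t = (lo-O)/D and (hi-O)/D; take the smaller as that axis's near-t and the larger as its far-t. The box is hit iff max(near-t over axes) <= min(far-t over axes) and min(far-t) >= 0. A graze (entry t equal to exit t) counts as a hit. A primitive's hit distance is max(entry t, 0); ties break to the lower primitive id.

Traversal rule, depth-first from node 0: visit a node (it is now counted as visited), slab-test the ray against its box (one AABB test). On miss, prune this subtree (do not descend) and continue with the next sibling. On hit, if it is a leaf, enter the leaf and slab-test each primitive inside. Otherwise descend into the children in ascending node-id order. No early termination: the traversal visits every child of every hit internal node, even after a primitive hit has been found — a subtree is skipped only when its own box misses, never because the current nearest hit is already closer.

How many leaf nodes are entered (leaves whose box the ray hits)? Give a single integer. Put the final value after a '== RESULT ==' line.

Trace the traversal:
N0 x:[43/2,83/2] y:[20,73/2] z:[13/2,55/2] -> hit [43/2,55/2], descend [3, 8, 9, 12]
  N3 x:[67/2,83/2] y:[41/2,73/2] z:[39/2,55/2] -> miss, prune
  N8 x:[43/2,65/2] y:[20,33] z:[31/2,23] -> hit [43/2,23], descend [4, 10]
    N4 x:[43/2,65/2] y:[45/2,33] z:[31/2,20] -> miss, prune
    N10 x:[43/2,51/2] y:[20,22] z:[22,23] -> hit [22,22] leaf, test {P1(miss), P5@t=22}
  N9 x:[22,67/2] y:[24,59/2] z:[13/2,14] -> miss, prune
  N12 x:[65/2,73/2] y:[45/2,33] z:[19/2,13] -> miss, prune

7 AABB tests over nodes [0, 3, 8, 4, 10, 9, 12]; 1 leaf entered; closest P5.

== RESULT ==
1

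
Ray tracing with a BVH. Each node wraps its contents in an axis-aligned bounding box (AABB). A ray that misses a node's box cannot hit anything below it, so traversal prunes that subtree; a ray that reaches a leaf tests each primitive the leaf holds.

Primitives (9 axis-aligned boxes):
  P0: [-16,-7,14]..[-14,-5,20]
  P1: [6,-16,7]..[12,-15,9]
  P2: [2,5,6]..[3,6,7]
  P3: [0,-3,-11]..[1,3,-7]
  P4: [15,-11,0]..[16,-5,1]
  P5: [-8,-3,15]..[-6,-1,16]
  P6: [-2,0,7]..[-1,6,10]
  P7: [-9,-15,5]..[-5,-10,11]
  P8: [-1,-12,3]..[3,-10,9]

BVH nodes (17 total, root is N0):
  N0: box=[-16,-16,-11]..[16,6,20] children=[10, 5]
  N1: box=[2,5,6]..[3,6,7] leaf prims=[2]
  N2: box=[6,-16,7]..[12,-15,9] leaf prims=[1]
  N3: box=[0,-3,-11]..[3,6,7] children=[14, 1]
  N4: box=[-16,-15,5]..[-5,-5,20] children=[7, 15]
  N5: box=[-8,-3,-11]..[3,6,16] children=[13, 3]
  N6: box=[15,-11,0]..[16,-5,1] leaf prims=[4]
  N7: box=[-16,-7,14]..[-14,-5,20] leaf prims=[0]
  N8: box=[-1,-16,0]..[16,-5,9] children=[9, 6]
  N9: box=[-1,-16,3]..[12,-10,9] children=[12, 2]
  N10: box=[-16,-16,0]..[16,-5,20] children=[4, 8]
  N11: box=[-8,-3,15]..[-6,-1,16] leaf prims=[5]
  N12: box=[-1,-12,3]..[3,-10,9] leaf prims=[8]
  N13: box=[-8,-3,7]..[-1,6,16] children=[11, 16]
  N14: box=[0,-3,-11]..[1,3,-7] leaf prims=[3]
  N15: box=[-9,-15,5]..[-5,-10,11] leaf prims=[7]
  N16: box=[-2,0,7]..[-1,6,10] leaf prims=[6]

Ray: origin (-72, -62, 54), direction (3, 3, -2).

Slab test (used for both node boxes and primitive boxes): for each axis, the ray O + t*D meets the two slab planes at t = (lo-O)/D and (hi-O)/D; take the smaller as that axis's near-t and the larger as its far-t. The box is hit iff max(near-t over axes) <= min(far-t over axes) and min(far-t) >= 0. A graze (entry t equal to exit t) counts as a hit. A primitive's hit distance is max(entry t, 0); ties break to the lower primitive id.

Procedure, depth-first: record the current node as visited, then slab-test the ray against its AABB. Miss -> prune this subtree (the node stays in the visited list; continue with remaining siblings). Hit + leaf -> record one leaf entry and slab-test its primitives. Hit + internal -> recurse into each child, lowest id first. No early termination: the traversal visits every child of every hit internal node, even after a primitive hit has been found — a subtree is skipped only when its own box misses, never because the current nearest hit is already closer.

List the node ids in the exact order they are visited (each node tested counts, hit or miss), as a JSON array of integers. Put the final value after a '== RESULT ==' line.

Traverse from the root:
N0 x:[56/3,88/3] y:[46/3,68/3] z:[17,65/2] -> hit [56/3,68/3], descend [5, 10]
  N5 x:[64/3,25] y:[59/3,68/3] z:[19,65/2] -> hit [64/3,68/3], descend [3, 13]
    N3 x:[24,25] y:[59/3,68/3] z:[47/2,65/2] -> miss, prune
    N13 x:[64/3,71/3] y:[59/3,68/3] z:[19,47/2] -> hit [64/3,68/3], descend [11, 16]
      N11 x:[64/3,22] y:[59/3,61/3] z:[19,39/2] -> miss, prune
      N16 x:[70/3,71/3] y:[62/3,68/3] z:[22,47/2] -> miss, prune
  N10 x:[56/3,88/3] y:[46/3,19] z:[17,27] -> hit [56/3,19], descend [4, 8]
    N4 x:[56/3,67/3] y:[47/3,19] z:[17,49/2] -> hit [56/3,19], descend [7, 15]
      N7 x:[56/3,58/3] y:[55/3,19] z:[17,20] -> hit [56/3,19] leaf, test {P0@t=56/3}
      N15 x:[21,67/3] y:[47/3,52/3] z:[43/2,49/2] -> miss, prune
    N8 x:[71/3,88/3] y:[46/3,19] z:[45/2,27] -> miss, prune

11 AABB tests over nodes [0, 5, 3, 13, 11, 16, 10, 4, 7, 15, 8]; 1 leaf entered; closest P0.

== RESULT ==
[0, 5, 3, 13, 11, 16, 10, 4, 7, 15, 8]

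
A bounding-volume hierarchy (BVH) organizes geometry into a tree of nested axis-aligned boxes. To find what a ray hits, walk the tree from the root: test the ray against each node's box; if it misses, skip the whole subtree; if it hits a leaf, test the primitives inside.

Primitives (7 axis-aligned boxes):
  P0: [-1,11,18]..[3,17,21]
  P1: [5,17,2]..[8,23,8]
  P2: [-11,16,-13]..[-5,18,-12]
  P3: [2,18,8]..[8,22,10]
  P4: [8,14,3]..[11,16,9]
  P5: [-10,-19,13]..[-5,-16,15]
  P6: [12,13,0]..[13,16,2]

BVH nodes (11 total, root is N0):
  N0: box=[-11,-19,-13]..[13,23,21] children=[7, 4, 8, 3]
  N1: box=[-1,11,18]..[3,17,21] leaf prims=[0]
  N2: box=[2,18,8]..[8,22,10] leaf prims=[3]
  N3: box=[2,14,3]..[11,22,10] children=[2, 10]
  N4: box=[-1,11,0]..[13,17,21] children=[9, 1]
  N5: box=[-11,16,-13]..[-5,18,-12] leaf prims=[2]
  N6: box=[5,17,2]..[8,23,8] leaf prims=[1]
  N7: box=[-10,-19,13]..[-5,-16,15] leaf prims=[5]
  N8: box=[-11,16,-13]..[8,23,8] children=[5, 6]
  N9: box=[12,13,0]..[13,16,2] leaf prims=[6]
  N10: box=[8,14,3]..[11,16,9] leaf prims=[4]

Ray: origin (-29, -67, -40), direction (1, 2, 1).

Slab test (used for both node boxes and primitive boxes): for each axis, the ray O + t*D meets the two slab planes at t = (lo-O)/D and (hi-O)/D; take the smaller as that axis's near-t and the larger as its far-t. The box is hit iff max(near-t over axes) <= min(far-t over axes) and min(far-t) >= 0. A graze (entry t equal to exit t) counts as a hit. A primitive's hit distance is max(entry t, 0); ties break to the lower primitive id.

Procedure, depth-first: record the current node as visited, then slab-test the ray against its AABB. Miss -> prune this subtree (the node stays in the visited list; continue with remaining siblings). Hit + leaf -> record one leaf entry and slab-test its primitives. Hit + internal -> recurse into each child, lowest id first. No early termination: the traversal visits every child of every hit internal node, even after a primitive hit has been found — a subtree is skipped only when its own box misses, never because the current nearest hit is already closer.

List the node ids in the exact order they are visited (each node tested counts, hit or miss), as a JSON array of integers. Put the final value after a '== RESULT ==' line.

Traverse from the root:
N0 x:[18,42] y:[24,45] z:[27,61] -> hit [27,42], descend [3, 4, 7, 8]
  N3 x:[31,40] y:[81/2,89/2] z:[43,50] -> miss, prune
  N4 x:[28,42] y:[39,42] z:[40,61] -> hit [40,42], descend [1, 9]
    N1 x:[28,32] y:[39,42] z:[58,61] -> miss, prune
    N9 x:[41,42] y:[40,83/2] z:[40,42] -> hit [41,83/2] leaf, test {P6@t=41}
  N7 x:[19,24] y:[24,51/2] z:[53,55] -> miss, prune
  N8 x:[18,37] y:[83/2,45] z:[27,48] -> miss, prune

7 AABB tests over nodes [0, 3, 4, 1, 9, 7, 8]; 1 leaf entered; closest P6.

== RESULT ==
[0, 3, 4, 1, 9, 7, 8]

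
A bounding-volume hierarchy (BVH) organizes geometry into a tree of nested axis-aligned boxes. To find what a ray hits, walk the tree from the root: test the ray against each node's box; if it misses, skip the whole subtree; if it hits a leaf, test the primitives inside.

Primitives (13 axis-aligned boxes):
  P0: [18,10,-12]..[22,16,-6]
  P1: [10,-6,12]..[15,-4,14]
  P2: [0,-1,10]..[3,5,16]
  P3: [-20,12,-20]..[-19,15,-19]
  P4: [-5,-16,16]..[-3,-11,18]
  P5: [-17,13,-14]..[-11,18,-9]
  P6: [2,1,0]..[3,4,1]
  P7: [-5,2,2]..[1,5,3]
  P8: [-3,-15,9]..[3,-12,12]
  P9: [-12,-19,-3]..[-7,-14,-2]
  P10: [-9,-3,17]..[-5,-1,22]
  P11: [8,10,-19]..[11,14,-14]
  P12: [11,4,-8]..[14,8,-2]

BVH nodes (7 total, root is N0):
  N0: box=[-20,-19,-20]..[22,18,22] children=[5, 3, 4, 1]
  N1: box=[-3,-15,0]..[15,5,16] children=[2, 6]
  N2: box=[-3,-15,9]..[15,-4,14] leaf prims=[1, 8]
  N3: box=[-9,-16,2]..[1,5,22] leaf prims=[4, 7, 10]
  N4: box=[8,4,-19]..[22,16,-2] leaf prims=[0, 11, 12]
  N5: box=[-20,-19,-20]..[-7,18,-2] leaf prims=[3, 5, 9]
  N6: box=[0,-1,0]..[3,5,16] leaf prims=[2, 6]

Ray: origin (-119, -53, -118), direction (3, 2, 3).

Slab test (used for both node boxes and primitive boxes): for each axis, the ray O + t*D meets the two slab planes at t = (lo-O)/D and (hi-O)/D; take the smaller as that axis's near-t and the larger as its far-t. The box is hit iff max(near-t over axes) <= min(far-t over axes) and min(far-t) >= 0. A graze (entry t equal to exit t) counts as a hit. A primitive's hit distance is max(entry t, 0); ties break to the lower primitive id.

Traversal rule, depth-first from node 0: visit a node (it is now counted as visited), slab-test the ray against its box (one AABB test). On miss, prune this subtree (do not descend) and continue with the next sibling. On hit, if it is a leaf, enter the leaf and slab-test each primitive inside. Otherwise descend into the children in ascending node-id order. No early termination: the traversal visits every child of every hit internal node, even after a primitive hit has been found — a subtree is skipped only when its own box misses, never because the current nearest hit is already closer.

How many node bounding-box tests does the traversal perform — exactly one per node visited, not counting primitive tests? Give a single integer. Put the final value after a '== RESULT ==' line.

Trace the traversal:
N0 x:[33,47] y:[17,71/2] z:[98/3,140/3] -> hit [33,71/2], descend [1, 3, 4, 5]
  N1 x:[116/3,134/3] y:[19,29] z:[118/3,134/3] -> miss, prune
  N3 x:[110/3,40] y:[37/2,29] z:[40,140/3] -> miss, prune
  N4 x:[127/3,47] y:[57/2,69/2] z:[33,116/3] -> miss, prune
  N5 x:[33,112/3] y:[17,71/2] z:[98/3,116/3] -> hit [33,71/2] leaf, test {P3@t=33, P5@t=104/3, P9(miss)}

5 AABB tests over nodes [0, 1, 3, 4, 5]; 1 leaf entered; closest P3.

== RESULT ==
5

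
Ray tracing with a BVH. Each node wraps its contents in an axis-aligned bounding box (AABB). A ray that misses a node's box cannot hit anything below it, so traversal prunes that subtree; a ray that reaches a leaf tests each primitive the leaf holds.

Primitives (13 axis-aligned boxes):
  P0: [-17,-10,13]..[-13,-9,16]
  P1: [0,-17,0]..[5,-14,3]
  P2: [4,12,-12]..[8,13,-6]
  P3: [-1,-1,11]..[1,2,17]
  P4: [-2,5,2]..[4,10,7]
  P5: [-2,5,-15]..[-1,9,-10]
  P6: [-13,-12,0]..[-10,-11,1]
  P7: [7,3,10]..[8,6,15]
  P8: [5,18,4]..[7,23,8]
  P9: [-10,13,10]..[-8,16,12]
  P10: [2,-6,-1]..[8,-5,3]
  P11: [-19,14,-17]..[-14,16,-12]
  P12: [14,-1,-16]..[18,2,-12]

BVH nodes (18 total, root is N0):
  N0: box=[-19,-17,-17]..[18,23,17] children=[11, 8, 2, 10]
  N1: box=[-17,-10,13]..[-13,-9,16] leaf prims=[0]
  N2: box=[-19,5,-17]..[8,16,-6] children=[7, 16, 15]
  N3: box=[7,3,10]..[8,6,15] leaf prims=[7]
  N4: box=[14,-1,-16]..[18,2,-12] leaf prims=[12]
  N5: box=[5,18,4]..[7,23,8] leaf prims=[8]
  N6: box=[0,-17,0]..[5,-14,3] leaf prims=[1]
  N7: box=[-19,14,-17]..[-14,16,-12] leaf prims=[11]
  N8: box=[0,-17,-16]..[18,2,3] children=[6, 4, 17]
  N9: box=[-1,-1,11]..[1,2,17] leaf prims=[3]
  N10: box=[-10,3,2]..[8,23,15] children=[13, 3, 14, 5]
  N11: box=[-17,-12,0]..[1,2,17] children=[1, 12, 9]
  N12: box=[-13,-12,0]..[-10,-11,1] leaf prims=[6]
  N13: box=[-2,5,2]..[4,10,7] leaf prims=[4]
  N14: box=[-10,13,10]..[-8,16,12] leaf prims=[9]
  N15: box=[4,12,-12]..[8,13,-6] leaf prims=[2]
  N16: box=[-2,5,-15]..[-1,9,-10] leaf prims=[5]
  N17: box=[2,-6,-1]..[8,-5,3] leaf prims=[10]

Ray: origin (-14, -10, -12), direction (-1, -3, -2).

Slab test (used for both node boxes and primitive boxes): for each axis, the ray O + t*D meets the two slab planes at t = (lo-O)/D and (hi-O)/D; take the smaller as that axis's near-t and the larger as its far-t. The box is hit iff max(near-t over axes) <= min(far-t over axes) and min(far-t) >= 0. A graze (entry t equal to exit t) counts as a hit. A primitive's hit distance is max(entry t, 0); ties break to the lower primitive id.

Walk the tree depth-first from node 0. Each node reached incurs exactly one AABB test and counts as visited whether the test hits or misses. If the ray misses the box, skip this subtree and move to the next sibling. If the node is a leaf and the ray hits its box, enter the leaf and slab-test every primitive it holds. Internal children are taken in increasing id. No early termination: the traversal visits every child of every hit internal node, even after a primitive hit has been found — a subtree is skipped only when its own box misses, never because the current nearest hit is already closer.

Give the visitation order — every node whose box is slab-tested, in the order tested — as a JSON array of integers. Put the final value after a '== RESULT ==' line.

Walk:
N0 x:[-32,5] y:[-11,7/3] z:[-29/2,5/2] -> hit [-11,7/3], descend [2, 8, 10, 11]
  N2 x:[-22,5] y:[-26/3,-5] z:[-3,5/2] -> miss, prune
  N8 x:[-32,-14] y:[-4,7/3] z:[-15/2,2] -> miss, prune
  N10 x:[-22,-4] y:[-11,-13/3] z:[-27/2,-7] -> miss, prune
  N11 x:[-15,3] y:[-4,2/3] z:[-29/2,-6] -> miss, prune

order=[0, 2, 8, 10, 11]  |boxes|=5  |leaves|=0  hit=miss

== RESULT ==
[0, 2, 8, 10, 11]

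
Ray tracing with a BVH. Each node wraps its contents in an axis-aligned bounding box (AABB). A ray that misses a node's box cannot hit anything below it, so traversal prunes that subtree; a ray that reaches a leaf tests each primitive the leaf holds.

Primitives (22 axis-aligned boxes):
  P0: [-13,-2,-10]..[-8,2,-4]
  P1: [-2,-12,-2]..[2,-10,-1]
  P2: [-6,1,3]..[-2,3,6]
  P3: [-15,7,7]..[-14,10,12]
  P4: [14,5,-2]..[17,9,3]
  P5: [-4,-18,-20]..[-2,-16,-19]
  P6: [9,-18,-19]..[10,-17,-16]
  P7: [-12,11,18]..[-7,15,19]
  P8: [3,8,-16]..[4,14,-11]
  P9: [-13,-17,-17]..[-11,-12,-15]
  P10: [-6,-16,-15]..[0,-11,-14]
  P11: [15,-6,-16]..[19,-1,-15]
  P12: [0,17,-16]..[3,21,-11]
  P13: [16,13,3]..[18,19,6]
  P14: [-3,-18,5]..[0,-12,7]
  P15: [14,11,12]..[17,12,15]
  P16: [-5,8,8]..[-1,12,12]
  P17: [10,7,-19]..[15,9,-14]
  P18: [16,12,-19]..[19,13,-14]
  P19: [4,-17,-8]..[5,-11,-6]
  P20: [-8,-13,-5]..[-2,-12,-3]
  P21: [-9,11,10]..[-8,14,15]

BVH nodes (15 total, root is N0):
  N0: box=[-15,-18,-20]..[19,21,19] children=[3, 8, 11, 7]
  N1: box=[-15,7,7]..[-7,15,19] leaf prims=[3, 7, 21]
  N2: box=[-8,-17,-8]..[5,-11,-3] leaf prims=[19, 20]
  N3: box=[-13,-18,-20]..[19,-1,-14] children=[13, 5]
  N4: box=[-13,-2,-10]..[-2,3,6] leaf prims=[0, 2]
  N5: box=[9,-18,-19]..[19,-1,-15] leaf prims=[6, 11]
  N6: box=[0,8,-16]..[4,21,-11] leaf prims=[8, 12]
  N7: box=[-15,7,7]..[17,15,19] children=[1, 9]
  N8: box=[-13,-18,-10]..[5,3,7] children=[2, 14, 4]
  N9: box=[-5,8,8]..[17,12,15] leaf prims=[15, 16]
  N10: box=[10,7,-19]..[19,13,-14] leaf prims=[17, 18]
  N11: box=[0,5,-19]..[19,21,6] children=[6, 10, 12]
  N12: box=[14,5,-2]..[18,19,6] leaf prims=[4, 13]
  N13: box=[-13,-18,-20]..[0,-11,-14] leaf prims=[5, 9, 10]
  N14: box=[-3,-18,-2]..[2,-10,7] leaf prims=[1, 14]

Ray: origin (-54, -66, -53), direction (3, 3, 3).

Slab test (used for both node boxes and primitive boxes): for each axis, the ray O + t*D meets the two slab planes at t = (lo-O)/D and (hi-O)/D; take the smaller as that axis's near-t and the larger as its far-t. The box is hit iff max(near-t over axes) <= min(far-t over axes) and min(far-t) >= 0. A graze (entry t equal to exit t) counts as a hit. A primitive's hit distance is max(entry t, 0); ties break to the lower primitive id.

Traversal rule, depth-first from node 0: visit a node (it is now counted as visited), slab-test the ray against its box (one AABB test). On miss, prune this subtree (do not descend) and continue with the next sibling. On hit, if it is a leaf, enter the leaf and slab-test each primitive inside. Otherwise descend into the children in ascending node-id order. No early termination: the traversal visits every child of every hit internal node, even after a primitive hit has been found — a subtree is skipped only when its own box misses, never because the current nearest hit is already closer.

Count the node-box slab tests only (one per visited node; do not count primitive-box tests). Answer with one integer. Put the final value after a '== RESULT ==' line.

Walk:
N0 x:[13,73/3] y:[16,29] z:[11,24] -> hit [16,24], descend [3, 7, 8, 11]
  N3 x:[41/3,73/3] y:[16,65/3] z:[11,13] -> miss, prune
  N7 x:[13,71/3] y:[73/3,27] z:[20,24] -> miss, prune
  N8 x:[41/3,59/3] y:[16,23] z:[43/3,20] -> hit [16,59/3], descend [2, 4, 14]
    N2 x:[46/3,59/3] y:[49/3,55/3] z:[15,50/3] -> hit [49/3,50/3] leaf, test {P19(miss), P20(miss)}
    N4 x:[41/3,52/3] y:[64/3,23] z:[43/3,59/3] -> miss, prune
    N14 x:[17,56/3] y:[16,56/3] z:[17,20] -> hit [17,56/3] leaf, test {P1(miss), P14(miss)}
  N11 x:[18,73/3] y:[71/3,29] z:[34/3,59/3] -> miss, prune

Summary -> nodes [0, 3, 7, 8, 2, 4, 14, 11]; box-tests=8; leaf-entries=2; first=miss

== RESULT ==
8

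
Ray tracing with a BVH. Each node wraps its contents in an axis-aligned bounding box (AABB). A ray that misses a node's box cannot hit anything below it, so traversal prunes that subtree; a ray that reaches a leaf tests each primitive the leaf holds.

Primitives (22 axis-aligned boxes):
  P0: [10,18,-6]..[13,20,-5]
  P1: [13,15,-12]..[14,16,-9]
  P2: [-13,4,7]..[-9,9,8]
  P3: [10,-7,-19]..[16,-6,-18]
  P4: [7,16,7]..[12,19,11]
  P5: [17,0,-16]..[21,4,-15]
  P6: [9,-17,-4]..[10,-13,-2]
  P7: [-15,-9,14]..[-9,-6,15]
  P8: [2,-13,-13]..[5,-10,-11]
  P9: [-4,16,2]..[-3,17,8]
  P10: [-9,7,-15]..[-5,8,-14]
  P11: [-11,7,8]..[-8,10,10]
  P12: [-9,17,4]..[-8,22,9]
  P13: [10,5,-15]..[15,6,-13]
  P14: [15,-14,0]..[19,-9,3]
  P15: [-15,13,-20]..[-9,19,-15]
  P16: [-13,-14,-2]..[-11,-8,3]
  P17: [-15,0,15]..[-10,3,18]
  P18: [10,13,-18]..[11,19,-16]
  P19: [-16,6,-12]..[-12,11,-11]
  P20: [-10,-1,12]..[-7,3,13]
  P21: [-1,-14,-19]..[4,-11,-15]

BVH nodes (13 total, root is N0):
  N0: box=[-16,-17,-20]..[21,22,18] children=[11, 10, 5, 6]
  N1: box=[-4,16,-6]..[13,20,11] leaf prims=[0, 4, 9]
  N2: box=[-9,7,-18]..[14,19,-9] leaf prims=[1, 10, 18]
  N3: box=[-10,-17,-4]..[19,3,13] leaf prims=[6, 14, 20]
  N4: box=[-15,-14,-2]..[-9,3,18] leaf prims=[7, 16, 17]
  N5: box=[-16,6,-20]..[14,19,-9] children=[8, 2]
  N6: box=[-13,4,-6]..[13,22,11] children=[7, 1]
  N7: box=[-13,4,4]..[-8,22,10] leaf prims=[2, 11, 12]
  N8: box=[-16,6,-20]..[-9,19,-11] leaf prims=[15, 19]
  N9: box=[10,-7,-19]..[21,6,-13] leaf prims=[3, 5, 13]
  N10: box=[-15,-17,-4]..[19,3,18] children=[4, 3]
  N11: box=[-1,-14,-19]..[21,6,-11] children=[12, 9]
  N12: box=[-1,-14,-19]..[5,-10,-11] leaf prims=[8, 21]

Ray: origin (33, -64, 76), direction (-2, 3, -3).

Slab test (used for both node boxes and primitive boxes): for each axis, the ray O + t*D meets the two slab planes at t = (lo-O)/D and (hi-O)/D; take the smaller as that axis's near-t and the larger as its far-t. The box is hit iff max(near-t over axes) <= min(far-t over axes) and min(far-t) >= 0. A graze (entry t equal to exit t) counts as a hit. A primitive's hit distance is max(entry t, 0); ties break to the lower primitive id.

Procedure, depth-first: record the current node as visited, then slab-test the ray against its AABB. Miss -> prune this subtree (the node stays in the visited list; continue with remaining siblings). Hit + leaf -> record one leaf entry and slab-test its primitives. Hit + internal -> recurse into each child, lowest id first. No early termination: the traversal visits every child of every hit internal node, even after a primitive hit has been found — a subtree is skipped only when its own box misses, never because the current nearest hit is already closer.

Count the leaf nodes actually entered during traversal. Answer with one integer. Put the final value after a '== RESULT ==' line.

Traverse from the root:
N0 x:[6,49/2] y:[47/3,86/3] z:[58/3,32] -> hit [58/3,49/2], descend [5, 6, 10, 11]
  N5 x:[19/2,49/2] y:[70/3,83/3] z:[85/3,32] -> miss, prune
  N6 x:[10,23] y:[68/3,86/3] z:[65/3,82/3] -> hit [68/3,23], descend [1, 7]
    N1 x:[10,37/2] y:[80/3,28] z:[65/3,82/3] -> miss, prune
    N7 x:[41/2,23] y:[68/3,86/3] z:[22,24] -> hit [68/3,23] leaf, test {P2@t=68/3, P11(miss), P12(miss)}
  N10 x:[7,24] y:[47/3,67/3] z:[58/3,80/3] -> hit [58/3,67/3], descend [3, 4]
    N3 x:[7,43/2] y:[47/3,67/3] z:[21,80/3] -> hit [21,43/2] leaf, test {P6(miss), P14(miss), P20@t=21}
    N4 x:[21,24] y:[50/3,67/3] z:[58/3,26] -> hit [21,67/3] leaf, test {P7(miss), P16(miss), P17(miss)}
  N11 x:[6,17] y:[50/3,70/3] z:[29,95/3] -> miss, prune

Visited [0, 5, 6, 1, 7, 10, 3, 4, 11]. Tests: 9 box, 3 leaf. Nearest: P20.

== RESULT ==
3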